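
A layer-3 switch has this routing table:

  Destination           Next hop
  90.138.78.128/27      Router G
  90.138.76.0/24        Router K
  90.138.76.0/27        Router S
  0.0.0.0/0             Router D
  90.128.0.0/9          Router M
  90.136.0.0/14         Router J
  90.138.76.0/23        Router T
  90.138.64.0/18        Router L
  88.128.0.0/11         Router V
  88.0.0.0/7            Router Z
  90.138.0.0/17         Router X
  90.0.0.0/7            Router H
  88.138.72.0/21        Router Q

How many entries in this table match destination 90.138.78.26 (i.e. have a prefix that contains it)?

6

Prefixes containing 90.138.78.26:
  0.0.0.0/0 (default, matches everything)
  90.0.0.0/7 (90.0.0.0 - 91.255.255.255)
  90.128.0.0/9 (90.128.0.0 - 90.255.255.255)
  90.136.0.0/14 (90.136.0.0 - 90.139.255.255)
  90.138.0.0/17 (90.138.0.0 - 90.138.127.255)
  90.138.64.0/18 (90.138.64.0 - 90.138.127.255)
Total matching entries: 6.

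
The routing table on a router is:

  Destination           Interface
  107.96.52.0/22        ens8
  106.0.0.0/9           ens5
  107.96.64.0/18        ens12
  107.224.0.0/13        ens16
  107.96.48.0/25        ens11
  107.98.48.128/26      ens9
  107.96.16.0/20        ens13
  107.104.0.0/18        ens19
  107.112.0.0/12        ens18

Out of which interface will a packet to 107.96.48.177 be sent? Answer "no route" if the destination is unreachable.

no route

No entry's prefix contains 107.96.48.177; there is no default route.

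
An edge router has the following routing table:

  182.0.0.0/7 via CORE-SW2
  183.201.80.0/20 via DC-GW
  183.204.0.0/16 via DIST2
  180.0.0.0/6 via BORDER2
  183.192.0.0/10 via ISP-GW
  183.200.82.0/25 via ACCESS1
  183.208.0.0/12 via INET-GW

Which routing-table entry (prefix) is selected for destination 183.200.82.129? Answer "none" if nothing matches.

Entries matching 183.200.82.129:
  180.0.0.0/6 (180.0.0.0 - 183.255.255.255)
  182.0.0.0/7 (182.0.0.0 - 183.255.255.255)
  183.192.0.0/10 (183.192.0.0 - 183.255.255.255)
Most specific is 183.192.0.0/10.

183.192.0.0/10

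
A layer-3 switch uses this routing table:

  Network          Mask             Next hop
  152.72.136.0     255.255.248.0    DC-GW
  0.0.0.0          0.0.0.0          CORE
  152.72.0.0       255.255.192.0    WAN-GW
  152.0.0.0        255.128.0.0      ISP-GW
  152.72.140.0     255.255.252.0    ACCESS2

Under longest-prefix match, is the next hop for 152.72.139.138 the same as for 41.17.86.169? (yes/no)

no

152.72.139.138: longest match 152.72.136.0/21 -> DC-GW
41.17.86.169: longest match 0.0.0.0/0 -> CORE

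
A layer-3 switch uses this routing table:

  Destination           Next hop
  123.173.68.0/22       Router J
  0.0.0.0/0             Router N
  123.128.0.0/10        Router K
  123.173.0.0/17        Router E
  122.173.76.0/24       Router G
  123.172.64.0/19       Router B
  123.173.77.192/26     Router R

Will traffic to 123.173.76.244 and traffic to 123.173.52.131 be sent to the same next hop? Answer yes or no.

123.173.76.244: longest match 123.173.0.0/17 -> Router E
123.173.52.131: longest match 123.173.0.0/17 -> Router E

yes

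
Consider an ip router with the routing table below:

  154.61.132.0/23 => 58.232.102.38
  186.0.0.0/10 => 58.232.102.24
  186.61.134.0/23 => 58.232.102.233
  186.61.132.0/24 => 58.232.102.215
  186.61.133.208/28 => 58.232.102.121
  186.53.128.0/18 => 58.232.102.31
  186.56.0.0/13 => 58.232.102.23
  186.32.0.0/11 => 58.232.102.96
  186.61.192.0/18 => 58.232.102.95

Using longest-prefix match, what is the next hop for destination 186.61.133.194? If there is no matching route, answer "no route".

Routes whose prefix contains 186.61.133.194:
  186.0.0.0/10 (186.0.0.0 - 186.63.255.255) -> 58.232.102.24
  186.32.0.0/11 (186.32.0.0 - 186.63.255.255) -> 58.232.102.96
  186.56.0.0/13 (186.56.0.0 - 186.63.255.255) -> 58.232.102.23
More-specific entries that do NOT match:
  186.61.133.208/28 (186.61.133.208 - 186.61.133.223) does not contain 186.61.133.194
  186.61.132.0/24 (186.61.132.0 - 186.61.132.255) does not contain 186.61.133.194
  154.61.132.0/23 (154.61.132.0 - 154.61.133.255) does not contain 186.61.133.194
  186.61.134.0/23 (186.61.134.0 - 186.61.135.255) does not contain 186.61.133.194
  186.53.128.0/18 (186.53.128.0 - 186.53.191.255) does not contain 186.61.133.194
  186.61.192.0/18 (186.61.192.0 - 186.61.255.255) does not contain 186.61.133.194
Longest matching prefix is /13 -> next hop 58.232.102.23.

58.232.102.23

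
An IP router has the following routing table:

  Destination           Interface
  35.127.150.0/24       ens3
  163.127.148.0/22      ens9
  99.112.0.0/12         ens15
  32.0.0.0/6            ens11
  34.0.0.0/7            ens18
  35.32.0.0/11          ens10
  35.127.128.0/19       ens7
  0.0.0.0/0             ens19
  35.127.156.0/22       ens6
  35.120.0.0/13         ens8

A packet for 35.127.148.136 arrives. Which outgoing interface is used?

Routes whose prefix contains 35.127.148.136:
  0.0.0.0/0 (default, matches everything) -> ens19
  32.0.0.0/6 (32.0.0.0 - 35.255.255.255) -> ens11
  34.0.0.0/7 (34.0.0.0 - 35.255.255.255) -> ens18
  35.120.0.0/13 (35.120.0.0 - 35.127.255.255) -> ens8
  35.127.128.0/19 (35.127.128.0 - 35.127.159.255) -> ens7
More-specific entries that do NOT match:
  35.127.150.0/24 (35.127.150.0 - 35.127.150.255) does not contain 35.127.148.136
  163.127.148.0/22 (163.127.148.0 - 163.127.151.255) does not contain 35.127.148.136
  35.127.156.0/22 (35.127.156.0 - 35.127.159.255) does not contain 35.127.148.136
Longest matching prefix is /19 -> interface ens7.

ens7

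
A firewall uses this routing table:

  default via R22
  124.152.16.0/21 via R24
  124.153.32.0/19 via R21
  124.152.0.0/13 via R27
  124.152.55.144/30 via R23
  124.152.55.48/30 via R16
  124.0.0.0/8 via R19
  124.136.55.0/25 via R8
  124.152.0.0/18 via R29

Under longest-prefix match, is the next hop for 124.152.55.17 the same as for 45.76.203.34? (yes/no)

124.152.55.17: longest match 124.152.0.0/18 -> R29
45.76.203.34: longest match 0.0.0.0/0 -> R22

no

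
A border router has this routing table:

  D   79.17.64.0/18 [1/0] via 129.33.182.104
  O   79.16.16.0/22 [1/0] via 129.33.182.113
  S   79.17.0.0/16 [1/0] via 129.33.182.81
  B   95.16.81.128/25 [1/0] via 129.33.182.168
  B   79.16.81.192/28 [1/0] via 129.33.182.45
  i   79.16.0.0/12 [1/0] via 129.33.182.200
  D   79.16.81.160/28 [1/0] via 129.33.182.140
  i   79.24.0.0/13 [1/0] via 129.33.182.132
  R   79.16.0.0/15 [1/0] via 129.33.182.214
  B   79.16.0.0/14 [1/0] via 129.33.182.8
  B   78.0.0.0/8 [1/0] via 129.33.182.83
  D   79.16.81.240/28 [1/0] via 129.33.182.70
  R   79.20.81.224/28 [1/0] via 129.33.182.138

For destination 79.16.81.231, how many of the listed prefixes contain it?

3

Prefixes containing 79.16.81.231:
  79.16.0.0/12 (79.16.0.0 - 79.31.255.255)
  79.16.0.0/14 (79.16.0.0 - 79.19.255.255)
  79.16.0.0/15 (79.16.0.0 - 79.17.255.255)
Total matching entries: 3.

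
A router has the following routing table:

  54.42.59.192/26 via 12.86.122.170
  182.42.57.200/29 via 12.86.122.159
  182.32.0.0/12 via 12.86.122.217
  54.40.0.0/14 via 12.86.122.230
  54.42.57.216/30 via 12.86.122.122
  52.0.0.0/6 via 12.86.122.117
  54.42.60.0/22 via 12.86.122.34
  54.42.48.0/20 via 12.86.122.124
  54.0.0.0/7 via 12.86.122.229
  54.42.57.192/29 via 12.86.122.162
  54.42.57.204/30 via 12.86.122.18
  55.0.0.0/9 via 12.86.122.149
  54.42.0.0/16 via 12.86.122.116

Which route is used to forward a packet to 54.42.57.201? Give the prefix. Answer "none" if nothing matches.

54.42.48.0/20

Entries matching 54.42.57.201:
  52.0.0.0/6 (52.0.0.0 - 55.255.255.255)
  54.0.0.0/7 (54.0.0.0 - 55.255.255.255)
  54.40.0.0/14 (54.40.0.0 - 54.43.255.255)
  54.42.0.0/16 (54.42.0.0 - 54.42.255.255)
  54.42.48.0/20 (54.42.48.0 - 54.42.63.255)
Most specific is 54.42.48.0/20.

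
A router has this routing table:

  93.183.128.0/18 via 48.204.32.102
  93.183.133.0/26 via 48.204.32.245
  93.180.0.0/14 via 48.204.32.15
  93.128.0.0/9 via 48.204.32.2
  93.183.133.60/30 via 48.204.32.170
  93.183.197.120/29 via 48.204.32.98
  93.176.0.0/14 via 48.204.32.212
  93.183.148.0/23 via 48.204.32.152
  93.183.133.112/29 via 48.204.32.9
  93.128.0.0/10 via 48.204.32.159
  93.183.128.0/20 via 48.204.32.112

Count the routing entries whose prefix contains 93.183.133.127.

Prefixes containing 93.183.133.127:
  93.128.0.0/9 (93.128.0.0 - 93.255.255.255)
  93.128.0.0/10 (93.128.0.0 - 93.191.255.255)
  93.180.0.0/14 (93.180.0.0 - 93.183.255.255)
  93.183.128.0/18 (93.183.128.0 - 93.183.191.255)
  93.183.128.0/20 (93.183.128.0 - 93.183.143.255)
Total matching entries: 5.

5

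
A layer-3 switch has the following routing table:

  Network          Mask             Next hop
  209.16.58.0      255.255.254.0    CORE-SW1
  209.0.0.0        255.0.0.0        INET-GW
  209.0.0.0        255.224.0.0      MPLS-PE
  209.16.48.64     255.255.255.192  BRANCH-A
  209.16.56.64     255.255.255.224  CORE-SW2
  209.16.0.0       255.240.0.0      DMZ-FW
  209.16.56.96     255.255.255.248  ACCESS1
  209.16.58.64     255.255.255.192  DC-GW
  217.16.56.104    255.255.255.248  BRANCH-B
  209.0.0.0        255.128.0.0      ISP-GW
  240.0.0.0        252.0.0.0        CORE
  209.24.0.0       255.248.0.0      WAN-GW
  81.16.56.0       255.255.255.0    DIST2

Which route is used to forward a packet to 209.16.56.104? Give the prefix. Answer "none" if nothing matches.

Entries matching 209.16.56.104:
  209.0.0.0/8 (209.0.0.0 - 209.255.255.255)
  209.0.0.0/9 (209.0.0.0 - 209.127.255.255)
  209.0.0.0/11 (209.0.0.0 - 209.31.255.255)
  209.16.0.0/12 (209.16.0.0 - 209.31.255.255)
Most specific is 209.16.0.0/12.

209.16.0.0/12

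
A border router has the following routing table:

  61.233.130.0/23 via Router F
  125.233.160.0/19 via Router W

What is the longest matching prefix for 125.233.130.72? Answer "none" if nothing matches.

125.233.130.72 is outside every listed prefix and there is no default route.

none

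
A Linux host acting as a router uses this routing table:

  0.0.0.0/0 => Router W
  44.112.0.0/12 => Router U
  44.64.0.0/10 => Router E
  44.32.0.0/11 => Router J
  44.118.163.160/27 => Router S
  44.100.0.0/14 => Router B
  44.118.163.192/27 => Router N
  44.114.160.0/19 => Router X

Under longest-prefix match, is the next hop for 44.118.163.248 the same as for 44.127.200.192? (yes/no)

yes

44.118.163.248: longest match 44.112.0.0/12 -> Router U
44.127.200.192: longest match 44.112.0.0/12 -> Router U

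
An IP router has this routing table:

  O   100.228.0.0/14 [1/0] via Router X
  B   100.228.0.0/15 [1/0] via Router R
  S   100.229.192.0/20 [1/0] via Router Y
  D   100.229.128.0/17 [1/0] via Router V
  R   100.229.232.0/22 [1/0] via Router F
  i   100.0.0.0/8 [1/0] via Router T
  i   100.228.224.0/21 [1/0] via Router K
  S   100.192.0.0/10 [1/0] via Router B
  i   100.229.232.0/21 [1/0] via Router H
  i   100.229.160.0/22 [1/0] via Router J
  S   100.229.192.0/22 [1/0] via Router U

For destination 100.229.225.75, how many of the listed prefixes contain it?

Prefixes containing 100.229.225.75:
  100.0.0.0/8 (100.0.0.0 - 100.255.255.255)
  100.192.0.0/10 (100.192.0.0 - 100.255.255.255)
  100.228.0.0/14 (100.228.0.0 - 100.231.255.255)
  100.228.0.0/15 (100.228.0.0 - 100.229.255.255)
  100.229.128.0/17 (100.229.128.0 - 100.229.255.255)
Total matching entries: 5.

5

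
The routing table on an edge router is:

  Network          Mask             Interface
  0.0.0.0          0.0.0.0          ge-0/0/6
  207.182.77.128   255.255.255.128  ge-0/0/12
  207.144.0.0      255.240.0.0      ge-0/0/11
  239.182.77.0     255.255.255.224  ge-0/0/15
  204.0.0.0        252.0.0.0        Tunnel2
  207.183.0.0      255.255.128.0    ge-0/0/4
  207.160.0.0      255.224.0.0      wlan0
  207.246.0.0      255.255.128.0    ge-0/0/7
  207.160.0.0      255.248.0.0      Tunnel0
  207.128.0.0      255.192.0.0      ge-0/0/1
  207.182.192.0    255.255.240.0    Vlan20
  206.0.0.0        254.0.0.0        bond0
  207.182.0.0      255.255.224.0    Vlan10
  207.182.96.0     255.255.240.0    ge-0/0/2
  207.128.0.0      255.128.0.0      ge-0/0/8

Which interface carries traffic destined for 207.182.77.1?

Routes whose prefix contains 207.182.77.1:
  0.0.0.0/0 (default, matches everything) -> ge-0/0/6
  204.0.0.0/6 (204.0.0.0 - 207.255.255.255) -> Tunnel2
  206.0.0.0/7 (206.0.0.0 - 207.255.255.255) -> bond0
  207.128.0.0/9 (207.128.0.0 - 207.255.255.255) -> ge-0/0/8
  207.128.0.0/10 (207.128.0.0 - 207.191.255.255) -> ge-0/0/1
  207.160.0.0/11 (207.160.0.0 - 207.191.255.255) -> wlan0
More-specific entries that do NOT match:
  239.182.77.0/27 (239.182.77.0 - 239.182.77.31) does not contain 207.182.77.1
  207.182.77.128/25 (207.182.77.128 - 207.182.77.255) does not contain 207.182.77.1
  207.182.192.0/20 (207.182.192.0 - 207.182.207.255) does not contain 207.182.77.1
  207.182.96.0/20 (207.182.96.0 - 207.182.111.255) does not contain 207.182.77.1
  207.182.0.0/19 (207.182.0.0 - 207.182.31.255) does not contain 207.182.77.1
  207.183.0.0/17 (207.183.0.0 - 207.183.127.255) does not contain 207.182.77.1
  207.246.0.0/17 (207.246.0.0 - 207.246.127.255) does not contain 207.182.77.1
  207.160.0.0/13 (207.160.0.0 - 207.167.255.255) does not contain 207.182.77.1
  207.144.0.0/12 (207.144.0.0 - 207.159.255.255) does not contain 207.182.77.1
Longest matching prefix is /11 -> interface wlan0.

wlan0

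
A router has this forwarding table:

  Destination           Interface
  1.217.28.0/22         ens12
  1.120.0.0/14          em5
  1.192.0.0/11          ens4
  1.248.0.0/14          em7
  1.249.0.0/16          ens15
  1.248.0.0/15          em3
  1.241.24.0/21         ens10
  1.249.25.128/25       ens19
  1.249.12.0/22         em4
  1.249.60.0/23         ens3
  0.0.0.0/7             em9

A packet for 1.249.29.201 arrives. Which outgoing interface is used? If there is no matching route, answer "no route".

Routes whose prefix contains 1.249.29.201:
  0.0.0.0/7 (0.0.0.0 - 1.255.255.255) -> em9
  1.248.0.0/14 (1.248.0.0 - 1.251.255.255) -> em7
  1.248.0.0/15 (1.248.0.0 - 1.249.255.255) -> em3
  1.249.0.0/16 (1.249.0.0 - 1.249.255.255) -> ens15
More-specific entries that do NOT match:
  1.249.25.128/25 (1.249.25.128 - 1.249.25.255) does not contain 1.249.29.201
  1.249.60.0/23 (1.249.60.0 - 1.249.61.255) does not contain 1.249.29.201
  1.217.28.0/22 (1.217.28.0 - 1.217.31.255) does not contain 1.249.29.201
  1.249.12.0/22 (1.249.12.0 - 1.249.15.255) does not contain 1.249.29.201
  1.241.24.0/21 (1.241.24.0 - 1.241.31.255) does not contain 1.249.29.201
Longest matching prefix is /16 -> interface ens15.

ens15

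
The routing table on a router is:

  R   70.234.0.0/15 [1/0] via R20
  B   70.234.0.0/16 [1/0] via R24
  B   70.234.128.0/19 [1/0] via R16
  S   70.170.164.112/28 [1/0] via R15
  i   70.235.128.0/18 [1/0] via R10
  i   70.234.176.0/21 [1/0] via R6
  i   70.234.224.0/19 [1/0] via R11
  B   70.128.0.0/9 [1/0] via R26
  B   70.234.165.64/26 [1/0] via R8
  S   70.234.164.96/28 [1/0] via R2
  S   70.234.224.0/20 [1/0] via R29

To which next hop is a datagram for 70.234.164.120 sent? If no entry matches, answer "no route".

R24

Routes whose prefix contains 70.234.164.120:
  70.128.0.0/9 (70.128.0.0 - 70.255.255.255) -> R26
  70.234.0.0/15 (70.234.0.0 - 70.235.255.255) -> R20
  70.234.0.0/16 (70.234.0.0 - 70.234.255.255) -> R24
More-specific entries that do NOT match:
  70.170.164.112/28 (70.170.164.112 - 70.170.164.127) does not contain 70.234.164.120
  70.234.164.96/28 (70.234.164.96 - 70.234.164.111) does not contain 70.234.164.120
  70.234.165.64/26 (70.234.165.64 - 70.234.165.127) does not contain 70.234.164.120
  70.234.176.0/21 (70.234.176.0 - 70.234.183.255) does not contain 70.234.164.120
  70.234.224.0/20 (70.234.224.0 - 70.234.239.255) does not contain 70.234.164.120
  70.234.128.0/19 (70.234.128.0 - 70.234.159.255) does not contain 70.234.164.120
  70.234.224.0/19 (70.234.224.0 - 70.234.255.255) does not contain 70.234.164.120
  70.235.128.0/18 (70.235.128.0 - 70.235.191.255) does not contain 70.234.164.120
Longest matching prefix is /16 -> next hop R24.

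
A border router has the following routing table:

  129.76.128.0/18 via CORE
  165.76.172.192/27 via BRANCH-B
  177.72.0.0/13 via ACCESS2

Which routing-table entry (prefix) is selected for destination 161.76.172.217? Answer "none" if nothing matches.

none

161.76.172.217 is outside every listed prefix and there is no default route.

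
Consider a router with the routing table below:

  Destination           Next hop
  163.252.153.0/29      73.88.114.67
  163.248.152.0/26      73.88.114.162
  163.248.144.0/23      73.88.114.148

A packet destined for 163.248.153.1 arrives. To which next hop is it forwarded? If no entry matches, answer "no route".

No entry's prefix contains 163.248.153.1; there is no default route.

no route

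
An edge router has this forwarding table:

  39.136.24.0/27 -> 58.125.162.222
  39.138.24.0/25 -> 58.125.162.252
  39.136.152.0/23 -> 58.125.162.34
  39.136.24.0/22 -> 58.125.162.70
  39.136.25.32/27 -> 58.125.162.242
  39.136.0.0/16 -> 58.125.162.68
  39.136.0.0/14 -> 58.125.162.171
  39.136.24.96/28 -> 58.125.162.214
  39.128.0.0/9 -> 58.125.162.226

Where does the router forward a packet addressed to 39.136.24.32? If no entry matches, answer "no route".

Routes whose prefix contains 39.136.24.32:
  39.128.0.0/9 (39.128.0.0 - 39.255.255.255) -> 58.125.162.226
  39.136.0.0/14 (39.136.0.0 - 39.139.255.255) -> 58.125.162.171
  39.136.0.0/16 (39.136.0.0 - 39.136.255.255) -> 58.125.162.68
  39.136.24.0/22 (39.136.24.0 - 39.136.27.255) -> 58.125.162.70
More-specific entries that do NOT match:
  39.136.24.96/28 (39.136.24.96 - 39.136.24.111) does not contain 39.136.24.32
  39.136.24.0/27 (39.136.24.0 - 39.136.24.31) does not contain 39.136.24.32
  39.136.25.32/27 (39.136.25.32 - 39.136.25.63) does not contain 39.136.24.32
  39.138.24.0/25 (39.138.24.0 - 39.138.24.127) does not contain 39.136.24.32
  39.136.152.0/23 (39.136.152.0 - 39.136.153.255) does not contain 39.136.24.32
Longest matching prefix is /22 -> next hop 58.125.162.70.

58.125.162.70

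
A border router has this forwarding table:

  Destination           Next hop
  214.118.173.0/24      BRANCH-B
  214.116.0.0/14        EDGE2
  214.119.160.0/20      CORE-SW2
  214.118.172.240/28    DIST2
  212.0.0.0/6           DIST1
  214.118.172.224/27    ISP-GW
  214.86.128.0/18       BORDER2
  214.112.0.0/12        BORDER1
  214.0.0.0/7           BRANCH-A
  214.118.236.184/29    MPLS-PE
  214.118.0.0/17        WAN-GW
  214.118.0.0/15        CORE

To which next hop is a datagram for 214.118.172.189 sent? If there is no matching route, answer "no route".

CORE

Routes whose prefix contains 214.118.172.189:
  212.0.0.0/6 (212.0.0.0 - 215.255.255.255) -> DIST1
  214.0.0.0/7 (214.0.0.0 - 215.255.255.255) -> BRANCH-A
  214.112.0.0/12 (214.112.0.0 - 214.127.255.255) -> BORDER1
  214.116.0.0/14 (214.116.0.0 - 214.119.255.255) -> EDGE2
  214.118.0.0/15 (214.118.0.0 - 214.119.255.255) -> CORE
More-specific entries that do NOT match:
  214.118.236.184/29 (214.118.236.184 - 214.118.236.191) does not contain 214.118.172.189
  214.118.172.240/28 (214.118.172.240 - 214.118.172.255) does not contain 214.118.172.189
  214.118.172.224/27 (214.118.172.224 - 214.118.172.255) does not contain 214.118.172.189
  214.118.173.0/24 (214.118.173.0 - 214.118.173.255) does not contain 214.118.172.189
  214.119.160.0/20 (214.119.160.0 - 214.119.175.255) does not contain 214.118.172.189
  214.86.128.0/18 (214.86.128.0 - 214.86.191.255) does not contain 214.118.172.189
  214.118.0.0/17 (214.118.0.0 - 214.118.127.255) does not contain 214.118.172.189
Longest matching prefix is /15 -> next hop CORE.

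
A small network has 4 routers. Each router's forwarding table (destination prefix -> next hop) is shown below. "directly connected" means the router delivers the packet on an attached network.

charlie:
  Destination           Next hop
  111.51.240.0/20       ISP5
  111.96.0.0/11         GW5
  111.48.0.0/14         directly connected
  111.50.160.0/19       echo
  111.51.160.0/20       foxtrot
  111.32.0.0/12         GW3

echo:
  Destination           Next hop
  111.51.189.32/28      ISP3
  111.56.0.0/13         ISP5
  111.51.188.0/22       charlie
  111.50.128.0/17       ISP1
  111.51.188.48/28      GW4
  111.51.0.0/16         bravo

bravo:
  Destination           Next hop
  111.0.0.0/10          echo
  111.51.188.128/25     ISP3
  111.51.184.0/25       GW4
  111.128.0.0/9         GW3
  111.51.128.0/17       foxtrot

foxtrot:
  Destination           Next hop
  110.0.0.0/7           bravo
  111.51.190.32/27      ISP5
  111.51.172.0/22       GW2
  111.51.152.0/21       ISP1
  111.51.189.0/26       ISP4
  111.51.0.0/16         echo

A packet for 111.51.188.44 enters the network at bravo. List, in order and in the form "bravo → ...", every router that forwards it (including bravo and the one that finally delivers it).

At bravo: longest match for 111.51.188.44 is 111.51.128.0/17 -> foxtrot
At foxtrot: longest match for 111.51.188.44 is 111.51.0.0/16 -> echo
At echo: longest match for 111.51.188.44 is 111.51.188.0/22 -> charlie
At charlie: longest match for 111.51.188.44 is 111.48.0.0/14 -> directly connected

bravo → foxtrot → echo → charlie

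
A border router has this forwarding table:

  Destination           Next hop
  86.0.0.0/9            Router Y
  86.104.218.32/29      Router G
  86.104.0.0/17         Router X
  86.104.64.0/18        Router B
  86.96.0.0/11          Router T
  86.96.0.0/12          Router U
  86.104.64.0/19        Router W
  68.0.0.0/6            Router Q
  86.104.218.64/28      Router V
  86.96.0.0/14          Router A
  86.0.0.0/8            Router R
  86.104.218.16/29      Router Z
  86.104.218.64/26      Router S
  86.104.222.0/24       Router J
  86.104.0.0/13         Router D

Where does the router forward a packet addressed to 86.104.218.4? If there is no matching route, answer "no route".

Router D

Routes whose prefix contains 86.104.218.4:
  86.0.0.0/8 (86.0.0.0 - 86.255.255.255) -> Router R
  86.0.0.0/9 (86.0.0.0 - 86.127.255.255) -> Router Y
  86.96.0.0/11 (86.96.0.0 - 86.127.255.255) -> Router T
  86.96.0.0/12 (86.96.0.0 - 86.111.255.255) -> Router U
  86.104.0.0/13 (86.104.0.0 - 86.111.255.255) -> Router D
More-specific entries that do NOT match:
  86.104.218.32/29 (86.104.218.32 - 86.104.218.39) does not contain 86.104.218.4
  86.104.218.16/29 (86.104.218.16 - 86.104.218.23) does not contain 86.104.218.4
  86.104.218.64/28 (86.104.218.64 - 86.104.218.79) does not contain 86.104.218.4
  86.104.218.64/26 (86.104.218.64 - 86.104.218.127) does not contain 86.104.218.4
  86.104.222.0/24 (86.104.222.0 - 86.104.222.255) does not contain 86.104.218.4
  86.104.64.0/19 (86.104.64.0 - 86.104.95.255) does not contain 86.104.218.4
  86.104.64.0/18 (86.104.64.0 - 86.104.127.255) does not contain 86.104.218.4
  86.104.0.0/17 (86.104.0.0 - 86.104.127.255) does not contain 86.104.218.4
  86.96.0.0/14 (86.96.0.0 - 86.99.255.255) does not contain 86.104.218.4
Longest matching prefix is /13 -> next hop Router D.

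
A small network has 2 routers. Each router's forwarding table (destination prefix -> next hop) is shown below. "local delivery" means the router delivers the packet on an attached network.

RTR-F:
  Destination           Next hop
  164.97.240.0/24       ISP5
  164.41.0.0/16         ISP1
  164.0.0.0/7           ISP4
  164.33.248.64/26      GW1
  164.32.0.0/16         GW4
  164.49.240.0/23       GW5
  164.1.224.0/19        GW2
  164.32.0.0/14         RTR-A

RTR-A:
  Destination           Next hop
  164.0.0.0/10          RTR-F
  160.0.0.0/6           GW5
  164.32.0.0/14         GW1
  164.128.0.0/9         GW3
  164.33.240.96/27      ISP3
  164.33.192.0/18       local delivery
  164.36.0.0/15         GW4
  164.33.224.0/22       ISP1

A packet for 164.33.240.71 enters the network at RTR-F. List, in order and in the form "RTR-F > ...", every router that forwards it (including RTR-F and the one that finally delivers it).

At RTR-F: longest match for 164.33.240.71 is 164.32.0.0/14 -> RTR-A
At RTR-A: longest match for 164.33.240.71 is 164.33.192.0/18 -> local delivery

RTR-F > RTR-A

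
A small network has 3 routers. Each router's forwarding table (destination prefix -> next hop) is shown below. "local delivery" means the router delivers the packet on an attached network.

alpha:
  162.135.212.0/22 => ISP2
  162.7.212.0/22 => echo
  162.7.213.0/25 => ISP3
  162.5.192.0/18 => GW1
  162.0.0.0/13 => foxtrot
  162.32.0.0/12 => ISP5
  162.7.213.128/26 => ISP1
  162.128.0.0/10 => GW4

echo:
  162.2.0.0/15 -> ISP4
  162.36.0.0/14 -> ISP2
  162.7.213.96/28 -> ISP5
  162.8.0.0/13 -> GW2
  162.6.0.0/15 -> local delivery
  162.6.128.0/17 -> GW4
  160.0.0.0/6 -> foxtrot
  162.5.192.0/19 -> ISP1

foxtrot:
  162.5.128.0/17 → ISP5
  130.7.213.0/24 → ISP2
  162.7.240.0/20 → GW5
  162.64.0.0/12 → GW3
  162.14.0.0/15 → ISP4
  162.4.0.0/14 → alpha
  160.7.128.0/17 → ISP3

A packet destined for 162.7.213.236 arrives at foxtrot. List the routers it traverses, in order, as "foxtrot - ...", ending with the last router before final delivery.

At foxtrot: longest match for 162.7.213.236 is 162.4.0.0/14 -> alpha
At alpha: longest match for 162.7.213.236 is 162.7.212.0/22 -> echo
At echo: longest match for 162.7.213.236 is 162.6.0.0/15 -> local delivery

foxtrot - alpha - echo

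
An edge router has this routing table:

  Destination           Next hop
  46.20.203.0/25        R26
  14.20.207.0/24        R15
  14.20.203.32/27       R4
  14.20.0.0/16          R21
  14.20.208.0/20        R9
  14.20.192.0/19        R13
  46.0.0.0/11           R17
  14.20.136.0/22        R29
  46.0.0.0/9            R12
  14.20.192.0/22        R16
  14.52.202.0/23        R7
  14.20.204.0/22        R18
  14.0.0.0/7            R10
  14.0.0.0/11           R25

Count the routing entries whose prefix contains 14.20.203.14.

4

Prefixes containing 14.20.203.14:
  14.0.0.0/7 (14.0.0.0 - 15.255.255.255)
  14.0.0.0/11 (14.0.0.0 - 14.31.255.255)
  14.20.0.0/16 (14.20.0.0 - 14.20.255.255)
  14.20.192.0/19 (14.20.192.0 - 14.20.223.255)
Total matching entries: 4.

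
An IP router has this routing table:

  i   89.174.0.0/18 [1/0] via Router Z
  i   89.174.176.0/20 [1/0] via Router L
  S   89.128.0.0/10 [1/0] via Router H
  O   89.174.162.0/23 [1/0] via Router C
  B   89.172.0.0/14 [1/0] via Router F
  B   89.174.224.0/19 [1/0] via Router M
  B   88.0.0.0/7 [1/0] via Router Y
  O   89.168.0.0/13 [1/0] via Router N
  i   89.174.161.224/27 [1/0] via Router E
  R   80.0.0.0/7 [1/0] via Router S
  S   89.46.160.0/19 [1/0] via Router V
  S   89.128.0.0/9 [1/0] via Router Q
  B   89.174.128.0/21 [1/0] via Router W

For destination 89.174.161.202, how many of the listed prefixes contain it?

5

Prefixes containing 89.174.161.202:
  88.0.0.0/7 (88.0.0.0 - 89.255.255.255)
  89.128.0.0/9 (89.128.0.0 - 89.255.255.255)
  89.128.0.0/10 (89.128.0.0 - 89.191.255.255)
  89.168.0.0/13 (89.168.0.0 - 89.175.255.255)
  89.172.0.0/14 (89.172.0.0 - 89.175.255.255)
Total matching entries: 5.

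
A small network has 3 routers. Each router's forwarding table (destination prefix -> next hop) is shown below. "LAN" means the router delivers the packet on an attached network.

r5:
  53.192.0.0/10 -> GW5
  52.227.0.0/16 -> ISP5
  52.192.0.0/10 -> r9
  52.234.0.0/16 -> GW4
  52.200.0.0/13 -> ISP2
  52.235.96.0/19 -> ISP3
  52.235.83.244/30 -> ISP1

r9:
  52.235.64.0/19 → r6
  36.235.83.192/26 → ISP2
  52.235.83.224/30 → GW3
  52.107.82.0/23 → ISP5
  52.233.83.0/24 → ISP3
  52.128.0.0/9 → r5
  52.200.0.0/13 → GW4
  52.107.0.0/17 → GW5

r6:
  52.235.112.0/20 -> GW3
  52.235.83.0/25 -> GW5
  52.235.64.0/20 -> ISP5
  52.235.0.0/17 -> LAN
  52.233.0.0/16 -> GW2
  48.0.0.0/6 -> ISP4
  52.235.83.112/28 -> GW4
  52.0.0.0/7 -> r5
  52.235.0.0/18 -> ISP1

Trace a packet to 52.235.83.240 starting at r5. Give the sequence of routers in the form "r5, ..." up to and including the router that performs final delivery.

At r5: longest match for 52.235.83.240 is 52.192.0.0/10 -> r9
At r9: longest match for 52.235.83.240 is 52.235.64.0/19 -> r6
At r6: longest match for 52.235.83.240 is 52.235.0.0/17 -> LAN

r5, r9, r6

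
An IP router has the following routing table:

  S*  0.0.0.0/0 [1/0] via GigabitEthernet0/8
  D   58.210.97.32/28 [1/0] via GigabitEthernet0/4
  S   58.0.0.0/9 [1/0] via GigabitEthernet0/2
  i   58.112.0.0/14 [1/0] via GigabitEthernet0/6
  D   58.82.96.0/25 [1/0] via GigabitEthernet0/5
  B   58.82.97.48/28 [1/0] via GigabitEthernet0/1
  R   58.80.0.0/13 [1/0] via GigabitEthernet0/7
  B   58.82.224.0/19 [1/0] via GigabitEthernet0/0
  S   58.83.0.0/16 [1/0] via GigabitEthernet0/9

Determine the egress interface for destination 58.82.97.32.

GigabitEthernet0/7

Routes whose prefix contains 58.82.97.32:
  0.0.0.0/0 (default, matches everything) -> GigabitEthernet0/8
  58.0.0.0/9 (58.0.0.0 - 58.127.255.255) -> GigabitEthernet0/2
  58.80.0.0/13 (58.80.0.0 - 58.87.255.255) -> GigabitEthernet0/7
More-specific entries that do NOT match:
  58.210.97.32/28 (58.210.97.32 - 58.210.97.47) does not contain 58.82.97.32
  58.82.97.48/28 (58.82.97.48 - 58.82.97.63) does not contain 58.82.97.32
  58.82.96.0/25 (58.82.96.0 - 58.82.96.127) does not contain 58.82.97.32
  58.82.224.0/19 (58.82.224.0 - 58.82.255.255) does not contain 58.82.97.32
  58.83.0.0/16 (58.83.0.0 - 58.83.255.255) does not contain 58.82.97.32
  58.112.0.0/14 (58.112.0.0 - 58.115.255.255) does not contain 58.82.97.32
Longest matching prefix is /13 -> interface GigabitEthernet0/7.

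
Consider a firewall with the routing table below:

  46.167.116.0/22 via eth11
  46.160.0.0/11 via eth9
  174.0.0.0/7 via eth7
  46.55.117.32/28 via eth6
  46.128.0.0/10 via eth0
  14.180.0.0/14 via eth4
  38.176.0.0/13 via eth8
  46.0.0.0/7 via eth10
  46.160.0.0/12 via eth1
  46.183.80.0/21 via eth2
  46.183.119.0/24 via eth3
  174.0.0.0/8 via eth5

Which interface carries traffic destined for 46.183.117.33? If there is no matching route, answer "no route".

Routes whose prefix contains 46.183.117.33:
  46.0.0.0/7 (46.0.0.0 - 47.255.255.255) -> eth10
  46.128.0.0/10 (46.128.0.0 - 46.191.255.255) -> eth0
  46.160.0.0/11 (46.160.0.0 - 46.191.255.255) -> eth9
More-specific entries that do NOT match:
  46.55.117.32/28 (46.55.117.32 - 46.55.117.47) does not contain 46.183.117.33
  46.183.119.0/24 (46.183.119.0 - 46.183.119.255) does not contain 46.183.117.33
  46.167.116.0/22 (46.167.116.0 - 46.167.119.255) does not contain 46.183.117.33
  46.183.80.0/21 (46.183.80.0 - 46.183.87.255) does not contain 46.183.117.33
  14.180.0.0/14 (14.180.0.0 - 14.183.255.255) does not contain 46.183.117.33
  38.176.0.0/13 (38.176.0.0 - 38.183.255.255) does not contain 46.183.117.33
  46.160.0.0/12 (46.160.0.0 - 46.175.255.255) does not contain 46.183.117.33
Longest matching prefix is /11 -> interface eth9.

eth9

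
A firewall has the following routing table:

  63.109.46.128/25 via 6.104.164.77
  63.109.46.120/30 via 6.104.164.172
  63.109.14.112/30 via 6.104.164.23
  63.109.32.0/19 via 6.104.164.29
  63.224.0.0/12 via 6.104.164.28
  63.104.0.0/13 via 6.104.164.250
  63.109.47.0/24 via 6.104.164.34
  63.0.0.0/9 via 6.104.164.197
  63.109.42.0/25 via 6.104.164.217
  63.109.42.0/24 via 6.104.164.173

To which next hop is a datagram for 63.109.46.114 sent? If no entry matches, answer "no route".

6.104.164.29

Routes whose prefix contains 63.109.46.114:
  63.0.0.0/9 (63.0.0.0 - 63.127.255.255) -> 6.104.164.197
  63.104.0.0/13 (63.104.0.0 - 63.111.255.255) -> 6.104.164.250
  63.109.32.0/19 (63.109.32.0 - 63.109.63.255) -> 6.104.164.29
More-specific entries that do NOT match:
  63.109.46.120/30 (63.109.46.120 - 63.109.46.123) does not contain 63.109.46.114
  63.109.14.112/30 (63.109.14.112 - 63.109.14.115) does not contain 63.109.46.114
  63.109.46.128/25 (63.109.46.128 - 63.109.46.255) does not contain 63.109.46.114
  63.109.42.0/25 (63.109.42.0 - 63.109.42.127) does not contain 63.109.46.114
  63.109.47.0/24 (63.109.47.0 - 63.109.47.255) does not contain 63.109.46.114
  63.109.42.0/24 (63.109.42.0 - 63.109.42.255) does not contain 63.109.46.114
Longest matching prefix is /19 -> next hop 6.104.164.29.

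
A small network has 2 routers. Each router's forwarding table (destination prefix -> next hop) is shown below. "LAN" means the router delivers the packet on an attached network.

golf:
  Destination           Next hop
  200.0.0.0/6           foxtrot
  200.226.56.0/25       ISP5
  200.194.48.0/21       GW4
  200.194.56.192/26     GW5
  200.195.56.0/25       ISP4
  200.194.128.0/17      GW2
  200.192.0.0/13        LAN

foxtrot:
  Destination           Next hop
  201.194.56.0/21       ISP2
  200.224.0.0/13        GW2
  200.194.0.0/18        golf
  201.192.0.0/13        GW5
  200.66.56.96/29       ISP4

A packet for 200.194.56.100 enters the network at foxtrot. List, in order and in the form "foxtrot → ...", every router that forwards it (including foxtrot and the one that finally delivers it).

At foxtrot: longest match for 200.194.56.100 is 200.194.0.0/18 -> golf
At golf: longest match for 200.194.56.100 is 200.192.0.0/13 -> LAN

foxtrot → golf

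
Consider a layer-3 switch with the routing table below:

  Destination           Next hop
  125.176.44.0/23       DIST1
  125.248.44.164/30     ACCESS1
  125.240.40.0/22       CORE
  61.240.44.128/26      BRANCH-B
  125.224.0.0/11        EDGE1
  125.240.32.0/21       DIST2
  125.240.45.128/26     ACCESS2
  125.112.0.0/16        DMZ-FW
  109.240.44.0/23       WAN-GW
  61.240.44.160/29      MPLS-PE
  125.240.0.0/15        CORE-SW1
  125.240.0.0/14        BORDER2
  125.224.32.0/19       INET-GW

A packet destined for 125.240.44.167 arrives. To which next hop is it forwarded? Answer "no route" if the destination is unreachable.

Routes whose prefix contains 125.240.44.167:
  125.224.0.0/11 (125.224.0.0 - 125.255.255.255) -> EDGE1
  125.240.0.0/14 (125.240.0.0 - 125.243.255.255) -> BORDER2
  125.240.0.0/15 (125.240.0.0 - 125.241.255.255) -> CORE-SW1
More-specific entries that do NOT match:
  125.248.44.164/30 (125.248.44.164 - 125.248.44.167) does not contain 125.240.44.167
  61.240.44.160/29 (61.240.44.160 - 61.240.44.167) does not contain 125.240.44.167
  61.240.44.128/26 (61.240.44.128 - 61.240.44.191) does not contain 125.240.44.167
  125.240.45.128/26 (125.240.45.128 - 125.240.45.191) does not contain 125.240.44.167
  125.176.44.0/23 (125.176.44.0 - 125.176.45.255) does not contain 125.240.44.167
  109.240.44.0/23 (109.240.44.0 - 109.240.45.255) does not contain 125.240.44.167
  125.240.40.0/22 (125.240.40.0 - 125.240.43.255) does not contain 125.240.44.167
  125.240.32.0/21 (125.240.32.0 - 125.240.39.255) does not contain 125.240.44.167
  125.224.32.0/19 (125.224.32.0 - 125.224.63.255) does not contain 125.240.44.167
  125.112.0.0/16 (125.112.0.0 - 125.112.255.255) does not contain 125.240.44.167
Longest matching prefix is /15 -> next hop CORE-SW1.

CORE-SW1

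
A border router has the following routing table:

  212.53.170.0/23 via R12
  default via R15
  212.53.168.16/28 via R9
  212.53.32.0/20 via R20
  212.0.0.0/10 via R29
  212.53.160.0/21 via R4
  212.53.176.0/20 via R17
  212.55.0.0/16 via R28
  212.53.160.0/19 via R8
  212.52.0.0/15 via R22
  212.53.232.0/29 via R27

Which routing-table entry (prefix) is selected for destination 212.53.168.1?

212.53.160.0/19

Entries matching 212.53.168.1:
  0.0.0.0/0 (default, matches everything)
  212.0.0.0/10 (212.0.0.0 - 212.63.255.255)
  212.52.0.0/15 (212.52.0.0 - 212.53.255.255)
  212.53.160.0/19 (212.53.160.0 - 212.53.191.255)
Most specific is 212.53.160.0/19.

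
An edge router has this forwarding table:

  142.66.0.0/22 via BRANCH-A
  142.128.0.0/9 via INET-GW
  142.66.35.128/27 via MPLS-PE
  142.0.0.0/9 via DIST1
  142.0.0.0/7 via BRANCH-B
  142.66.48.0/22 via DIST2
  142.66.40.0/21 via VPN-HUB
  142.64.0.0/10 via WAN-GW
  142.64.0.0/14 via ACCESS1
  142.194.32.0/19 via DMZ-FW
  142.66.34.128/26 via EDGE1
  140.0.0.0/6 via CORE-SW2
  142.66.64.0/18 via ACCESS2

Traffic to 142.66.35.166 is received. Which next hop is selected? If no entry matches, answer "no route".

Routes whose prefix contains 142.66.35.166:
  140.0.0.0/6 (140.0.0.0 - 143.255.255.255) -> CORE-SW2
  142.0.0.0/7 (142.0.0.0 - 143.255.255.255) -> BRANCH-B
  142.0.0.0/9 (142.0.0.0 - 142.127.255.255) -> DIST1
  142.64.0.0/10 (142.64.0.0 - 142.127.255.255) -> WAN-GW
  142.64.0.0/14 (142.64.0.0 - 142.67.255.255) -> ACCESS1
More-specific entries that do NOT match:
  142.66.35.128/27 (142.66.35.128 - 142.66.35.159) does not contain 142.66.35.166
  142.66.34.128/26 (142.66.34.128 - 142.66.34.191) does not contain 142.66.35.166
  142.66.0.0/22 (142.66.0.0 - 142.66.3.255) does not contain 142.66.35.166
  142.66.48.0/22 (142.66.48.0 - 142.66.51.255) does not contain 142.66.35.166
  142.66.40.0/21 (142.66.40.0 - 142.66.47.255) does not contain 142.66.35.166
  142.194.32.0/19 (142.194.32.0 - 142.194.63.255) does not contain 142.66.35.166
  142.66.64.0/18 (142.66.64.0 - 142.66.127.255) does not contain 142.66.35.166
Longest matching prefix is /14 -> next hop ACCESS1.

ACCESS1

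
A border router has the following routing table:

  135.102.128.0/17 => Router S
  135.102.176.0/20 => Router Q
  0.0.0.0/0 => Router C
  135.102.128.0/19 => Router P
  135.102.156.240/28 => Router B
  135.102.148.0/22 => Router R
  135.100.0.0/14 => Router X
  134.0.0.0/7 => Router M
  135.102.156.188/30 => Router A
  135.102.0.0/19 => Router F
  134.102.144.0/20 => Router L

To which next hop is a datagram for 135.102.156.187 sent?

Routes whose prefix contains 135.102.156.187:
  0.0.0.0/0 (default, matches everything) -> Router C
  134.0.0.0/7 (134.0.0.0 - 135.255.255.255) -> Router M
  135.100.0.0/14 (135.100.0.0 - 135.103.255.255) -> Router X
  135.102.128.0/17 (135.102.128.0 - 135.102.255.255) -> Router S
  135.102.128.0/19 (135.102.128.0 - 135.102.159.255) -> Router P
More-specific entries that do NOT match:
  135.102.156.188/30 (135.102.156.188 - 135.102.156.191) does not contain 135.102.156.187
  135.102.156.240/28 (135.102.156.240 - 135.102.156.255) does not contain 135.102.156.187
  135.102.148.0/22 (135.102.148.0 - 135.102.151.255) does not contain 135.102.156.187
  135.102.176.0/20 (135.102.176.0 - 135.102.191.255) does not contain 135.102.156.187
  134.102.144.0/20 (134.102.144.0 - 134.102.159.255) does not contain 135.102.156.187
Longest matching prefix is /19 -> next hop Router P.

Router P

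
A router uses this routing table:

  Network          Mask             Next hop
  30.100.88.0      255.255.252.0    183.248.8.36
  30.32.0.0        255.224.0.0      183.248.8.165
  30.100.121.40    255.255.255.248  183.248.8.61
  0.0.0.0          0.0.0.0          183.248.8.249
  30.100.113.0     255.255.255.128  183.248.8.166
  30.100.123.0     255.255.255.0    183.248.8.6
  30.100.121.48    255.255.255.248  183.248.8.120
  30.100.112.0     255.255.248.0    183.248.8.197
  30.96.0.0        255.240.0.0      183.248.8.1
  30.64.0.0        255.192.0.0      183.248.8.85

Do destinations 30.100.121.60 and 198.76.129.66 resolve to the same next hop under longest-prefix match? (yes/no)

no

30.100.121.60: longest match 30.96.0.0/12 -> 183.248.8.1
198.76.129.66: longest match 0.0.0.0/0 -> 183.248.8.249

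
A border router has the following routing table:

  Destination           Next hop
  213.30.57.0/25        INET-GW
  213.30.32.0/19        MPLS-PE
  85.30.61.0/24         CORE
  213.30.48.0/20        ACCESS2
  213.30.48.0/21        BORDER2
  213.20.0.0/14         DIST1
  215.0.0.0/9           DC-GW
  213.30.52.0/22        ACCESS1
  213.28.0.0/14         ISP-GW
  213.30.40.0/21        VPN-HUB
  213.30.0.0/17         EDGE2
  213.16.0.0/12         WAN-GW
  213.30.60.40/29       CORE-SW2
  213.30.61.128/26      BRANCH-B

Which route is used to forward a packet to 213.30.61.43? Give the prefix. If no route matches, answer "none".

Entries matching 213.30.61.43:
  213.16.0.0/12 (213.16.0.0 - 213.31.255.255)
  213.28.0.0/14 (213.28.0.0 - 213.31.255.255)
  213.30.0.0/17 (213.30.0.0 - 213.30.127.255)
  213.30.32.0/19 (213.30.32.0 - 213.30.63.255)
  213.30.48.0/20 (213.30.48.0 - 213.30.63.255)
Most specific is 213.30.48.0/20.

213.30.48.0/20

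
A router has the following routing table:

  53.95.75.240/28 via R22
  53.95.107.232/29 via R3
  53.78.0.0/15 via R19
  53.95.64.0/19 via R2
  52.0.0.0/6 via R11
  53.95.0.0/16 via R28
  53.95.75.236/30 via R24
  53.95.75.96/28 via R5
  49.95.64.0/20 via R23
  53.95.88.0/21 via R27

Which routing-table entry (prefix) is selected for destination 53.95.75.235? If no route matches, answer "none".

Entries matching 53.95.75.235:
  52.0.0.0/6 (52.0.0.0 - 55.255.255.255)
  53.95.0.0/16 (53.95.0.0 - 53.95.255.255)
  53.95.64.0/19 (53.95.64.0 - 53.95.95.255)
Most specific is 53.95.64.0/19.

53.95.64.0/19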